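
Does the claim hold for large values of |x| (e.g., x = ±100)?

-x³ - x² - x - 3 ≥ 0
x = 100: LHS = -100³ - 100² - 100 - 3 = -1010103; -1010103 ≥ 0 — FAILS
x = -100: LHS = -(-100)³ - (-100)² - (-100) - 3 = 990097; 990097 ≥ 0 — holds

Answer: Partially: fails for x = 100, holds for x = -100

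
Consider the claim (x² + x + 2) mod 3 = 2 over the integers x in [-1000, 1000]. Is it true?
The claim fails at x = 1:
x = 1: LHS = (1² + 1 + 2) mod 3 = 4 mod 3 = 1; 1 = 2 — FAILS

Because a single integer refutes it, the statement is false.

Answer: False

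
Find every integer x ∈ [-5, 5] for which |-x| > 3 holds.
Holds for: {-5, -4, 4, 5}
Fails for: {-3, -2, -1, 0, 1, 2, 3}

Answer: {-5, -4, 4, 5}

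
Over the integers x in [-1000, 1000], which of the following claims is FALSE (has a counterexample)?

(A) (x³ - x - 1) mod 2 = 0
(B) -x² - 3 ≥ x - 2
(A) x = 0: LHS = (0³ - 0 - 1) mod 2 = (-1) mod 2 = 1; 1 = 0 — FAILS
(B) x = 0: LHS = -0² - 3 = -3, RHS = 0 - 2 = -2; -3 ≥ -2 — FAILS

Answer: Both A and B are false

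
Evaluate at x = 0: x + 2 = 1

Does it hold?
x = 0: LHS = 0 + 2 = 2; 2 = 1 — FAILS

The relation fails at x = 0, so x = 0 is a counterexample.

Answer: No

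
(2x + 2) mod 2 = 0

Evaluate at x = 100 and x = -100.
x = 100: LHS = (2·100 + 2) mod 2 = 202 mod 2 = 0; 0 = 0 — holds
x = -100: LHS = (2·(-100) + 2) mod 2 = (-198) mod 2 = 0; 0 = 0 — holds

Answer: Yes, holds for both x = 100 and x = -100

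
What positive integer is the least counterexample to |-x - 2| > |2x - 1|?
Testing positive integers:
x = 1: LHS = |-1 - 2| = |-3| = 3, RHS = |2·1 - 1| = |1| = 1; 3 > 1 — holds
x = 2: LHS = |-2 - 2| = |-4| = 4, RHS = |2·2 - 1| = |3| = 3; 4 > 3 — holds
x = 3: LHS = |-3 - 2| = |-5| = 5, RHS = |2·3 - 1| = |5| = 5; 5 > 5 — FAILS  ← smallest positive counterexample

Answer: x = 3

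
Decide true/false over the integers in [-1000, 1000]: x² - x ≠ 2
The claim fails at x = -1:
x = -1: LHS = (-1)² - (-1) = 2; 2 ≠ 2 — FAILS

Because a single integer refutes it, the statement is false.

Answer: False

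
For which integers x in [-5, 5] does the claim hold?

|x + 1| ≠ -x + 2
Track d = LHS − RHS over the integers in [-5, 5]. Equality would need d = 0, but d changes sign only between consecutive integers, jumping over 0:
x = 0: LHS = |0 + 1| = |1| = 1, RHS = -0 + 2 = 2; 1 ≠ 2 — holds  (d = -1)
x = 1: LHS = |1 + 1| = |2| = 2, RHS = -1 + 2 = 1; 2 ≠ 1 — holds  (d = 1)
Away from these crossings d keeps a constant sign, and checking every integer in [-5, 5] confirms d ≠ 0 throughout. Hence the two sides are never equal, so the relation holds for every integer in [-5, 5].

Answer: All integers in [-5, 5]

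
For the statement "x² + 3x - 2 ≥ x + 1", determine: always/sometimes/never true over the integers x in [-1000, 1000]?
Holds at x = 1: LHS = 1² + 3·1 - 2 = 2, RHS = 1 + 1 = 2; 2 ≥ 2 — holds
Fails at x = 0: LHS = 0² + 3·0 - 2 = -2, RHS = 0 + 1 = 1; -2 ≥ 1 — FAILS
It is satisfied by some integers in the range but not all.

Answer: Sometimes true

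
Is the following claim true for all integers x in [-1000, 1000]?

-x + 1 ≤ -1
The claim fails at x = 0:
x = 0: LHS = -0 + 1 = 1; 1 ≤ -1 — FAILS

Because a single integer refutes it, the statement is false.

Answer: False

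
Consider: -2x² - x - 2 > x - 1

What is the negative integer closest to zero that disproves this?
Testing negative integers from -1 downward:
x = -1: LHS = -2·(-1)² - (-1) - 2 = -3, RHS = (-1) - 1 = -2; -3 > -2 — FAILS  ← closest negative counterexample to 0

Answer: x = -1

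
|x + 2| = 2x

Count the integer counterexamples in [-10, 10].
Counterexamples in [-10, 10]: {-10, -9, -8, -7, -6, -5, -4, -3, -2, -1, 0, 1, 3, 4, 5, 6, 7, 8, 9, 10}.

Counting them gives 20 values.

Answer: 20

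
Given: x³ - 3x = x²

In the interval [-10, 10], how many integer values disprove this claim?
Counterexamples in [-10, 10]: {-10, -9, -8, -7, -6, -5, -4, -3, -2, -1, 1, 2, 3, 4, 5, 6, 7, 8, 9, 10}.

Counting them gives 20 values.

Answer: 20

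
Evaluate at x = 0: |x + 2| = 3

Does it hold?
x = 0: LHS = |0 + 2| = |2| = 2; 2 = 3 — FAILS

The relation fails at x = 0, so x = 0 is a counterexample.

Answer: No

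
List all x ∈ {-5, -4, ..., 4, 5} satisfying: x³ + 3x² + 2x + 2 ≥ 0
Holds for: {-2, -1, 0, 1, 2, 3, 4, 5}
Fails for: {-5, -4, -3}

Answer: {-2, -1, 0, 1, 2, 3, 4, 5}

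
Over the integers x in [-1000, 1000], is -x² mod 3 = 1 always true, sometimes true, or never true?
For a polynomial with integer coefficients, its value mod 3 depends only on x mod 3, so it suffices to check one representative of each residue class, x = 0, 1, 2:
x = 0: LHS = (-0²) mod 3 = 0 mod 3 = 0; 0 = 1 — FAILS
x = 1: LHS = (-1²) mod 3 = (-1) mod 3 = 2; 2 = 1 — FAILS
x = 2: LHS = (-2²) mod 3 = (-4) mod 3 = 2; 2 = 1 — FAILS
The relation fails in every residue class, so the claimed relation (=) fails for every integer in [-1000, 1000].

No integer in the range satisfies it.

Answer: Never true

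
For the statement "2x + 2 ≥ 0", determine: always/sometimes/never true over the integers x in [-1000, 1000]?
Holds at x = 0: LHS = 2·0 + 2 = 2; 2 ≥ 0 — holds
Fails at x = -2: LHS = 2·(-2) + 2 = -2; -2 ≥ 0 — FAILS
It is satisfied by some integers in the range but not all.

Answer: Sometimes true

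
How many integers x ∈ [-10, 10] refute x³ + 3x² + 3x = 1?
Counterexamples in [-10, 10]: {-10, -9, -8, -7, -6, -5, -4, -3, -2, -1, 0, 1, 2, 3, 4, 5, 6, 7, 8, 9, 10}.

Counting them gives 21 values.

Answer: 21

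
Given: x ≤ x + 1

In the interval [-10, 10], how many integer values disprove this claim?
Over all integers in [-10, 10], LHS − RHS is largest at x = 0, where it equals -1:
x = 0: RHS = 0 + 1 = 1; 0 ≤ 1 — holds
At the ends of the range:
x = -10: RHS = (-10) + 1 = -9; -10 ≤ -9 — holds
x = 10: RHS = 10 + 1 = 11; 10 ≤ 11 — holds
Hence LHS − RHS is never positive, i.e. LHS ≤ RHS throughout, so the relation holds for every integer in [-10, 10].

No counterexample appears in that range.

Answer: 0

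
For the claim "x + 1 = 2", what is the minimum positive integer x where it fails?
Testing positive integers:
x = 1: LHS = 1 + 1 = 2; 2 = 2 — holds
x = 2: LHS = 2 + 1 = 3; 3 = 2 — FAILS  ← smallest positive counterexample

Answer: x = 2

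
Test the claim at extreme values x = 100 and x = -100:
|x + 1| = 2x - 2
x = 100: LHS = |100 + 1| = |101| = 101, RHS = 2·100 - 2 = 198; 101 = 198 — FAILS
x = -100: LHS = |(-100) + 1| = |-99| = 99, RHS = 2·(-100) - 2 = -202; 99 = -202 — FAILS

Answer: No, fails for both x = 100 and x = -100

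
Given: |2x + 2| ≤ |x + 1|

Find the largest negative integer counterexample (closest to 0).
Testing negative integers from -1 downward:
x = -1: LHS = |2·(-1) + 2| = |0| = 0, RHS = |(-1) + 1| = |0| = 0; 0 ≤ 0 — holds
x = -2: LHS = |2·(-2) + 2| = |-2| = 2, RHS = |(-2) + 1| = |-1| = 1; 2 ≤ 1 — FAILS  ← closest negative counterexample to 0

Answer: x = -2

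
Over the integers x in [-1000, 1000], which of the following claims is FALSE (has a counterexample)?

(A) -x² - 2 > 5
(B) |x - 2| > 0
(A) x = 0: LHS = -0² - 2 = -2; -2 > 5 — FAILS
(B) x = 2: LHS = |2 - 2| = |0| = 0; 0 > 0 — FAILS

Answer: Both A and B are false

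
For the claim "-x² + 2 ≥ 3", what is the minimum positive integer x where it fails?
Testing positive integers:
x = 1: LHS = -1² + 2 = 1; 1 ≥ 3 — FAILS  ← smallest positive counterexample

Answer: x = 1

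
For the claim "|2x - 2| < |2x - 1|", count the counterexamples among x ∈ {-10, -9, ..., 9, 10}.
Counterexamples in [-10, 10]: {-10, -9, -8, -7, -6, -5, -4, -3, -2, -1, 0}.

Counting them gives 11 values.

Answer: 11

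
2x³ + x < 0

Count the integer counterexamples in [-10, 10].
Counterexamples in [-10, 10]: {0, 1, 2, 3, 4, 5, 6, 7, 8, 9, 10}.

Counting them gives 11 values.

Answer: 11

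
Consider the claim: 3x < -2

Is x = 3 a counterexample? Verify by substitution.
Substitute x = 3 into the relation:
x = 3: LHS = 3·3 = 9; 9 < -2 — FAILS

Since the claim fails at x = 3, this value is a counterexample.

Answer: Yes, x = 3 is a counterexample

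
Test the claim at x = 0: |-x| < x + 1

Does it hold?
x = 0: LHS = |-0| = |0| = 0, RHS = 0 + 1 = 1; 0 < 1 — holds

The relation is satisfied at x = 0.

Answer: Yes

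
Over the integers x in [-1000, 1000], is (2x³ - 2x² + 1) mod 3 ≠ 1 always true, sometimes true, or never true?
Holds at x = -1: LHS = (2·(-1)³ - 2·(-1)² + 1) mod 3 = (-3) mod 3 = 0; 0 ≠ 1 — holds
Fails at x = 0: LHS = (2·0³ - 2·0² + 1) mod 3 = 1 mod 3 = 1; 1 ≠ 1 — FAILS
It is satisfied by some integers in the range but not all.

Answer: Sometimes true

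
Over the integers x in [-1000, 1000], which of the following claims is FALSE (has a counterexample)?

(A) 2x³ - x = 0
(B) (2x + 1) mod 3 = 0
(A) x = 1: LHS = 2·1³ - 1 = 1; 1 = 0 — FAILS
(B) x = 0: LHS = (2·0 + 1) mod 3 = 1 mod 3 = 1; 1 = 0 — FAILS

Answer: Both A and B are false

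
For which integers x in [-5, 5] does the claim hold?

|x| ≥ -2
An absolute value is never negative, so the left side is ≥ 0 for every x, while the right side is -2. Tightest case in [-5, 5] is x = 0:
x = 0: LHS = |0| = 0; 0 ≥ -2 — holds
Hence LHS − RHS is never negative, i.e. LHS ≥ RHS throughout, so the relation holds for every integer in [-5, 5].

Answer: All integers in [-5, 5]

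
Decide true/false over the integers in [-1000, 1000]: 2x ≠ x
The claim fails at x = 0:
x = 0: LHS = 2·0 = 0; 0 ≠ 0 — FAILS

Because a single integer refutes it, the statement is false.

Answer: False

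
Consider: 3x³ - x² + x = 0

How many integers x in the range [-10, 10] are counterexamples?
Counterexamples in [-10, 10]: {-10, -9, -8, -7, -6, -5, -4, -3, -2, -1, 1, 2, 3, 4, 5, 6, 7, 8, 9, 10}.

Counting them gives 20 values.

Answer: 20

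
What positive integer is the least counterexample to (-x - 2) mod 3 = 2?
Testing positive integers:
x = 1: LHS = (-1 - 2) mod 3 = (-3) mod 3 = 0; 0 = 2 — FAILS  ← smallest positive counterexample

Answer: x = 1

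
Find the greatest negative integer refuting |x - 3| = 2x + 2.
Testing negative integers from -1 downward:
x = -1: LHS = |(-1) - 3| = |-4| = 4, RHS = 2·(-1) + 2 = 0; 4 = 0 — FAILS  ← closest negative counterexample to 0

Answer: x = -1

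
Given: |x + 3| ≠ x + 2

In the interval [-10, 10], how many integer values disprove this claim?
Over all integers in [-10, 10], LHS − RHS is always positive; it is smallest at x = 0, where it equals 1:
x = 0: LHS = |0 + 3| = |3| = 3, RHS = 0 + 2 = 2; 3 ≠ 2 — holds
At the ends of the range:
x = -10: LHS = |(-10) + 3| = |-7| = 7, RHS = (-10) + 2 = -8; 7 ≠ -8 — holds
x = 10: LHS = |10 + 3| = |13| = 13, RHS = 10 + 2 = 12; 13 ≠ 12 — holds
Hence LHS − RHS is never 0, i.e. the two sides are never equal, so the relation holds for every integer in [-10, 10].

No counterexample appears in that range.

Answer: 0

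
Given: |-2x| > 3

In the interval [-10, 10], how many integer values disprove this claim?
Counterexamples in [-10, 10]: {-1, 0, 1}.

Counting them gives 3 values.

Answer: 3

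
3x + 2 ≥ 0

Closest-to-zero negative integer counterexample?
Testing negative integers from -1 downward:
x = -1: LHS = 3·(-1) + 2 = -1; -1 ≥ 0 — FAILS  ← closest negative counterexample to 0

Answer: x = -1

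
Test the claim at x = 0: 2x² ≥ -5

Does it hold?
x = 0: LHS = 2·0² = 0; 0 ≥ -5 — holds

The relation is satisfied at x = 0.

Answer: Yes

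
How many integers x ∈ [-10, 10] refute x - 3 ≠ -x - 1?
Counterexamples in [-10, 10]: {1}.

Counting them gives 1 values.

Answer: 1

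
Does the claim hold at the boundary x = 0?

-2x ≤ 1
x = 0: LHS = -2·0 = 0; 0 ≤ 1 — holds

The relation is satisfied at x = 0.

Answer: Yes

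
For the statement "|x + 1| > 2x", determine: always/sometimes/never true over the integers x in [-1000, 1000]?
Holds at x = 0: LHS = |0 + 1| = |1| = 1, RHS = 2·0 = 0; 1 > 0 — holds
Fails at x = 1: LHS = |1 + 1| = |2| = 2, RHS = 2·1 = 2; 2 > 2 — FAILS
It is satisfied by some integers in the range but not all.

Answer: Sometimes true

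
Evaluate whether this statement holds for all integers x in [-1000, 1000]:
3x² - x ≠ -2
Over all integers in [-1000, 1000], LHS − RHS is always positive; it is smallest at x = 0, where it equals 2:
x = 0: LHS = 3·0² - 0 = 0; 0 ≠ -2 — holds
At the ends of the range:
x = -1000: LHS = 3·(-1000)² - (-1000) = 3001000; 3001000 ≠ -2 — holds
x = 1000: LHS = 3·1000² - 1000 = 2999000; 2999000 ≠ -2 — holds
Hence LHS − RHS is never 0, i.e. the two sides are never equal, so the relation holds for every integer in [-1000, 1000].

No counterexample exists.

Answer: True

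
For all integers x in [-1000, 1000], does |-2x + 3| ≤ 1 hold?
The claim fails at x = 0:
x = 0: LHS = |-2·0 + 3| = |3| = 3; 3 ≤ 1 — FAILS

Because a single integer refutes it, the statement is false.

Answer: False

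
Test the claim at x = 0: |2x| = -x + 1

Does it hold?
x = 0: LHS = |2·0| = |0| = 0, RHS = -0 + 1 = 1; 0 = 1 — FAILS

The relation fails at x = 0, so x = 0 is a counterexample.

Answer: No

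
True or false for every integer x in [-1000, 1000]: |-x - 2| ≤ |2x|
The claim fails at x = 0:
x = 0: LHS = |-0 - 2| = |-2| = 2, RHS = |2·0| = |0| = 0; 2 ≤ 0 — FAILS

Because a single integer refutes it, the statement is false.

Answer: False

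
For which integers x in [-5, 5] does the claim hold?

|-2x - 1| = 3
Holds for: {-2, 1}
Fails for: {-5, -4, -3, -1, 0, 2, 3, 4, 5}

Answer: {-2, 1}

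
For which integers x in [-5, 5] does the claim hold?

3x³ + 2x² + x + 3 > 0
Holds for: {-1, 0, 1, 2, 3, 4, 5}
Fails for: {-5, -4, -3, -2}

Answer: {-1, 0, 1, 2, 3, 4, 5}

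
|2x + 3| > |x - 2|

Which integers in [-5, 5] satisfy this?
Holds for: {0, 1, 2, 3, 4, 5}
Fails for: {-5, -4, -3, -2, -1}

Answer: {0, 1, 2, 3, 4, 5}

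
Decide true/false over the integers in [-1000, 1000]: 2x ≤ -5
The claim fails at x = 0:
x = 0: LHS = 2·0 = 0; 0 ≤ -5 — FAILS

Because a single integer refutes it, the statement is false.

Answer: False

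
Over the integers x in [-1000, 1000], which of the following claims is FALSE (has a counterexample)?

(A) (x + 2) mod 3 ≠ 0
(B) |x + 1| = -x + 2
(A) x = 1: LHS = (1 + 2) mod 3 = 3 mod 3 = 0; 0 ≠ 0 — FAILS
(B) x = 0: LHS = |0 + 1| = |1| = 1, RHS = -0 + 2 = 2; 1 = 2 — FAILS

Answer: Both A and B are false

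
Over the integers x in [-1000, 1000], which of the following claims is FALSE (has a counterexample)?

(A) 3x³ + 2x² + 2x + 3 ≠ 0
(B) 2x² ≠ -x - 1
(A) x = -1: LHS = 3·(-1)³ + 2·(-1)² + 2·(-1) + 3 = 0; 0 ≠ 0 — FAILS

(B) Over all integers in [-1000, 1000], LHS − RHS is always positive; it is smallest at x = 0, where it equals 1:
x = 0: LHS = 2·0² = 0, RHS = -0 - 1 = -1; 0 ≠ -1 — holds
At the ends of the range:
x = -1000: LHS = 2·(-1000)² = 2000000, RHS = -(-1000) - 1 = 999; 2000000 ≠ 999 — holds
x = 1000: LHS = 2·1000² = 2000000, RHS = -1000 - 1 = -1001; 2000000 ≠ -1001 — holds
Hence LHS − RHS is never 0, i.e. the two sides are never equal, so the relation holds for every integer in [-1000, 1000].

Only (A) has a counterexample.

Answer: A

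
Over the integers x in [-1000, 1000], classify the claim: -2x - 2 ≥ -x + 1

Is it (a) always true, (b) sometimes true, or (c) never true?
Holds at x = -3: LHS = -2·(-3) - 2 = 4, RHS = -(-3) + 1 = 4; 4 ≥ 4 — holds
Fails at x = 0: LHS = -2·0 - 2 = -2, RHS = -0 + 1 = 1; -2 ≥ 1 — FAILS
It is satisfied by some integers in the range but not all.

Answer: Sometimes true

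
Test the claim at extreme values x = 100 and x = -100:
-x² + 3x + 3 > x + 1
x = 100: LHS = -100² + 3·100 + 3 = -9697, RHS = 100 + 1 = 101; -9697 > 101 — FAILS
x = -100: LHS = -(-100)² + 3·(-100) + 3 = -10297, RHS = (-100) + 1 = -99; -10297 > -99 — FAILS

Answer: No, fails for both x = 100 and x = -100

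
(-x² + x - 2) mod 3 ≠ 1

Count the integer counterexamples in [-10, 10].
Counterexamples in [-10, 10]: {-9, -8, -6, -5, -3, -2, 0, 1, 3, 4, 6, 7, 9, 10}.

Counting them gives 14 values.

Answer: 14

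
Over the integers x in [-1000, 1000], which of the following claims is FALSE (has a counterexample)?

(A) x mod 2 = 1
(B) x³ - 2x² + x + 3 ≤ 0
(A) x = 0: LHS = 0 mod 2 = 0; 0 = 1 — FAILS
(B) x = 0: LHS = 0³ - 2·0² + 0 + 3 = 3; 3 ≤ 0 — FAILS

Answer: Both A and B are false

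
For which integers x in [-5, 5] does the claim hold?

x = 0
Holds for: {0}
Fails for: {-5, -4, -3, -2, -1, 1, 2, 3, 4, 5}

Answer: {0}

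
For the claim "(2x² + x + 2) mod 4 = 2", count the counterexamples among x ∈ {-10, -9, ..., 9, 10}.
Counterexamples in [-10, 10]: {-10, -9, -7, -6, -5, -3, -2, -1, 1, 2, 3, 5, 6, 7, 9, 10}.

Counting them gives 16 values.

Answer: 16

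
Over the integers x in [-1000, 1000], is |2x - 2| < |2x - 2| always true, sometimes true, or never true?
Over all integers in [-1000, 1000], LHS − RHS is smallest at x = 0, where it equals 0:
x = 0: LHS = |2·0 - 2| = |-2| = 2, RHS = |2·0 - 2| = |-2| = 2; 2 < 2 — FAILS
At the ends of the range:
x = -1000: LHS = |2·(-1000) - 2| = |-2002| = 2002, RHS = |2·(-1000) - 2| = |-2002| = 2002; 2002 < 2002 — FAILS
x = 1000: LHS = |2·1000 - 2| = |1998| = 1998, RHS = |2·1000 - 2| = |1998| = 1998; 1998 < 1998 — FAILS
Hence LHS − RHS is never negative, i.e. LHS ≥ RHS throughout, so the claimed relation (<) fails for every integer in [-1000, 1000].

No integer in the range satisfies it.

Answer: Never true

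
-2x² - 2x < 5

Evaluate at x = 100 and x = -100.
x = 100: LHS = -2·100² - 2·100 = -20200; -20200 < 5 — holds
x = -100: LHS = -2·(-100)² - 2·(-100) = -19800; -19800 < 5 — holds

Answer: Yes, holds for both x = 100 and x = -100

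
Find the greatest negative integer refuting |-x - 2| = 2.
Testing negative integers from -1 downward:
x = -1: LHS = |-(-1) - 2| = |-1| = 1; 1 = 2 — FAILS  ← closest negative counterexample to 0

Answer: x = -1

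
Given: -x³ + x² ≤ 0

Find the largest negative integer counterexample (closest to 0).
Testing negative integers from -1 downward:
x = -1: LHS = -(-1)³ + (-1)² = 2; 2 ≤ 0 — FAILS  ← closest negative counterexample to 0

Answer: x = -1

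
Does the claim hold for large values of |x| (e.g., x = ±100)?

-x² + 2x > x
x = 100: LHS = -100² + 2·100 = -9800; -9800 > 100 — FAILS
x = -100: LHS = -(-100)² + 2·(-100) = -10200; -10200 > -100 — FAILS

Answer: No, fails for both x = 100 and x = -100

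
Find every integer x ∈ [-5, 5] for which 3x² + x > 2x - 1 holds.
Over all integers in [-5, 5], LHS − RHS is smallest at x = 0, where it equals 1:
x = 0: LHS = 3·0² + 0 = 0, RHS = 2·0 - 1 = -1; 0 > -1 — holds
At the ends of the range:
x = -5: LHS = 3·(-5)² + (-5) = 70, RHS = 2·(-5) - 1 = -11; 70 > -11 — holds
x = 5: LHS = 3·5² + 5 = 80, RHS = 2·5 - 1 = 9; 80 > 9 — holds
Hence LHS − RHS is never zero or negative, i.e. LHS > RHS throughout, so the relation holds for every integer in [-5, 5].

Answer: All integers in [-5, 5]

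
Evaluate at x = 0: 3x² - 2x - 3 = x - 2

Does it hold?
x = 0: LHS = 3·0² - 2·0 - 3 = -3, RHS = 0 - 2 = -2; -3 = -2 — FAILS

The relation fails at x = 0, so x = 0 is a counterexample.

Answer: No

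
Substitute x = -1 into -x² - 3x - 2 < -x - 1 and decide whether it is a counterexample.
Substitute x = -1 into the relation:
x = -1: LHS = -(-1)² - 3·(-1) - 2 = 0, RHS = -(-1) - 1 = 0; 0 < 0 — FAILS

Since the claim fails at x = -1, this value is a counterexample.

Answer: Yes, x = -1 is a counterexample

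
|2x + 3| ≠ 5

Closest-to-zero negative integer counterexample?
Testing negative integers from -1 downward:
x = -1: LHS = |2·(-1) + 3| = |1| = 1; 1 ≠ 5 — holds
x = -2: LHS = |2·(-2) + 3| = |-1| = 1; 1 ≠ 5 — holds
x = -3: LHS = |2·(-3) + 3| = |-3| = 3; 3 ≠ 5 — holds
x = -4: LHS = |2·(-4) + 3| = |-5| = 5; 5 ≠ 5 — FAILS  ← closest negative counterexample to 0

Answer: x = -4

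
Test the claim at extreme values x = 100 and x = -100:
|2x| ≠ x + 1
x = 100: LHS = |2·100| = |200| = 200, RHS = 100 + 1 = 101; 200 ≠ 101 — holds
x = -100: LHS = |2·(-100)| = |-200| = 200, RHS = (-100) + 1 = -99; 200 ≠ -99 — holds

Answer: Yes, holds for both x = 100 and x = -100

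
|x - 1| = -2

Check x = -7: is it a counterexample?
Substitute x = -7 into the relation:
x = -7: LHS = |(-7) - 1| = |-8| = 8; 8 = -2 — FAILS

Since the claim fails at x = -7, this value is a counterexample.

Answer: Yes, x = -7 is a counterexample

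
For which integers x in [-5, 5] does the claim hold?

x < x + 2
Over all integers in [-5, 5], LHS − RHS is largest at x = 0, where it equals -2:
x = 0: RHS = 0 + 2 = 2; 0 < 2 — holds
At the ends of the range:
x = -5: RHS = (-5) + 2 = -3; -5 < -3 — holds
x = 5: RHS = 5 + 2 = 7; 5 < 7 — holds
Hence LHS − RHS is never zero or positive, i.e. LHS < RHS throughout, so the relation holds for every integer in [-5, 5].

Answer: All integers in [-5, 5]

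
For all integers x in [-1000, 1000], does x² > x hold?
The claim fails at x = 0:
x = 0: LHS = 0² = 0; 0 > 0 — FAILS

Because a single integer refutes it, the statement is false.

Answer: False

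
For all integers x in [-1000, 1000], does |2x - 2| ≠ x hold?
The claim fails at x = 2:
x = 2: LHS = |2·2 - 2| = |2| = 2; 2 ≠ 2 — FAILS

Because a single integer refutes it, the statement is false.

Answer: False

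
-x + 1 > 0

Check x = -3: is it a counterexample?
Substitute x = -3 into the relation:
x = -3: LHS = -(-3) + 1 = 4; 4 > 0 — holds

The claim holds here, so x = -3 is not a counterexample. (A counterexample exists elsewhere, e.g. x = 1.)

Answer: No, x = -3 is not a counterexample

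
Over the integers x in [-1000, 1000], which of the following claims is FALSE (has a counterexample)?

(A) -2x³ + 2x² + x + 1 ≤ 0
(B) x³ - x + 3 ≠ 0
(A) x = 0: LHS = -2·0³ + 2·0² + 0 + 1 = 1; 1 ≤ 0 — FAILS

(B) Track d = LHS − RHS over the integers in [-1000, 1000]. Equality would need d = 0, but d changes sign only between consecutive integers, jumping over 0:
x = -2: LHS = (-2)³ - (-2) + 3 = -3; -3 ≠ 0 — holds  (d = -3)
x = -1: LHS = (-1)³ - (-1) + 3 = 3; 3 ≠ 0 — holds  (d = 3)
Away from these crossings d keeps a constant sign, and checking every integer in [-1000, 1000] confirms d ≠ 0 throughout. Hence the two sides are never equal, so the relation holds for every integer in [-1000, 1000].

Only (A) has a counterexample.

Answer: A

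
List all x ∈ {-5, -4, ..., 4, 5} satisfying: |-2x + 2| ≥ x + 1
Holds for: {-5, -4, -3, -2, -1, 0, 3, 4, 5}
Fails for: {1, 2}

Answer: {-5, -4, -3, -2, -1, 0, 3, 4, 5}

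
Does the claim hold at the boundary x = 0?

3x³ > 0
x = 0: LHS = 3·0³ = 0; 0 > 0 — FAILS

The relation fails at x = 0, so x = 0 is a counterexample.

Answer: No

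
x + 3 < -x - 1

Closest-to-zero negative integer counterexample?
Testing negative integers from -1 downward:
x = -1: LHS = (-1) + 3 = 2, RHS = -(-1) - 1 = 0; 2 < 0 — FAILS  ← closest negative counterexample to 0

Answer: x = -1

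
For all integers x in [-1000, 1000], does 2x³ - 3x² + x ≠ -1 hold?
Track d = LHS − RHS over the integers in [-1000, 1000]. Equality would need d = 0, but d changes sign only between consecutive integers, jumping over 0:
x = -1: LHS = 2·(-1)³ - 3·(-1)² + (-1) = -6; -6 ≠ -1 — holds  (d = -5)
x = 0: LHS = 2·0³ - 3·0² + 0 = 0; 0 ≠ -1 — holds  (d = 1)
Away from these crossings d keeps a constant sign, and checking every integer in [-1000, 1000] confirms d ≠ 0 throughout. Hence the two sides are never equal, so the relation holds for every integer in [-1000, 1000].

No counterexample exists.

Answer: True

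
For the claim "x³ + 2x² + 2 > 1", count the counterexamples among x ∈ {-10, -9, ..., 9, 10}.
Counterexamples in [-10, 10]: {-10, -9, -8, -7, -6, -5, -4, -3}.

Counting them gives 8 values.

Answer: 8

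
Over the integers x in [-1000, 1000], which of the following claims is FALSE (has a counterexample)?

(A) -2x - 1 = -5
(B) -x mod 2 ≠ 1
(A) x = 0: LHS = -2·0 - 1 = -1; -1 = -5 — FAILS
(B) x = 1: LHS = (-1) mod 2 = 1; 1 ≠ 1 — FAILS

Answer: Both A and B are false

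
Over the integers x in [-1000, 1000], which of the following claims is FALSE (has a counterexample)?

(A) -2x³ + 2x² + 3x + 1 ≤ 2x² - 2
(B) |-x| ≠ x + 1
(A) x = 0: LHS = -2·0³ + 2·0² + 3·0 + 1 = 1, RHS = 2·0² - 2 = -2; 1 ≤ -2 — FAILS

(B) Track d = LHS − RHS over the integers in [-1000, 1000]. Equality would need d = 0, but d changes sign only between consecutive integers, jumping over 0:
x = -1: LHS = |-(-1)| = |1| = 1, RHS = (-1) + 1 = 0; 1 ≠ 0 — holds  (d = 1)
x = 0: LHS = |-0| = |0| = 0, RHS = 0 + 1 = 1; 0 ≠ 1 — holds  (d = -1)
Away from these crossings d keeps a constant sign, and checking every integer in [-1000, 1000] confirms d ≠ 0 throughout. Hence the two sides are never equal, so the relation holds for every integer in [-1000, 1000].

Only (A) has a counterexample.

Answer: A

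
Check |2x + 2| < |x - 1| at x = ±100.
x = 100: LHS = |2·100 + 2| = |202| = 202, RHS = |100 - 1| = |99| = 99; 202 < 99 — FAILS
x = -100: LHS = |2·(-100) + 2| = |-198| = 198, RHS = |(-100) - 1| = |-101| = 101; 198 < 101 — FAILS

Answer: No, fails for both x = 100 and x = -100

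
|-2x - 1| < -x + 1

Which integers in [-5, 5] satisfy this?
Holds for: {-1}
Fails for: {-5, -4, -3, -2, 0, 1, 2, 3, 4, 5}

Answer: {-1}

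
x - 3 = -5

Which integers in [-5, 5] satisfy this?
Holds for: {-2}
Fails for: {-5, -4, -3, -1, 0, 1, 2, 3, 4, 5}

Answer: {-2}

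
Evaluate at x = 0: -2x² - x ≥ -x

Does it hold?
x = 0: LHS = -2·0² - 0 = 0, RHS = -0 = 0; 0 ≥ 0 — holds

The relation is satisfied at x = 0.

Answer: Yes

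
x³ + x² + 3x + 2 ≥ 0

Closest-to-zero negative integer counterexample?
Testing negative integers from -1 downward:
x = -1: LHS = (-1)³ + (-1)² + 3·(-1) + 2 = -1; -1 ≥ 0 — FAILS  ← closest negative counterexample to 0

Answer: x = -1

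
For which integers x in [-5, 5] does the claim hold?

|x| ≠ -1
An absolute value is never negative, so the left side is ≥ 0 for every x, while the right side is -1. Tightest case in [-5, 5] is x = 0:
x = 0: LHS = |0| = 0; 0 ≠ -1 — holds
Hence LHS − RHS is never 0, i.e. the two sides are never equal, so the relation holds for every integer in [-5, 5].

Answer: All integers in [-5, 5]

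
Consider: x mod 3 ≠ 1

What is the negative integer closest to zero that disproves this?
Testing negative integers from -1 downward:
x = -1: LHS = (-1) mod 3 = 2; 2 ≠ 1 — holds
x = -2: LHS = (-2) mod 3 = 1; 1 ≠ 1 — FAILS  ← closest negative counterexample to 0

Answer: x = -2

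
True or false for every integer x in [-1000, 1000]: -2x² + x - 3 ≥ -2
The claim fails at x = 0:
x = 0: LHS = -2·0² + 0 - 3 = -3; -3 ≥ -2 — FAILS

Because a single integer refutes it, the statement is false.

Answer: False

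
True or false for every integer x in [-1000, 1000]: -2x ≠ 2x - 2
Track d = LHS − RHS over the integers in [-1000, 1000]. Equality would need d = 0, but d changes sign only between consecutive integers, jumping over 0:
x = 0: LHS = -2·0 = 0, RHS = 2·0 - 2 = -2; 0 ≠ -2 — holds  (d = 2)
x = 1: LHS = -2·1 = -2, RHS = 2·1 - 2 = 0; -2 ≠ 0 — holds  (d = -2)
Away from these crossings d keeps a constant sign, and checking every integer in [-1000, 1000] confirms d ≠ 0 throughout. Hence the two sides are never equal, so the relation holds for every integer in [-1000, 1000].

No counterexample exists.

Answer: True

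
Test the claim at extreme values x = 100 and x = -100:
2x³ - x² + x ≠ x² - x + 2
x = 100: LHS = 2·100³ - 100² + 100 = 1990100, RHS = 100² - 100 + 2 = 9902; 1990100 ≠ 9902 — holds
x = -100: LHS = 2·(-100)³ - (-100)² + (-100) = -2010100, RHS = (-100)² - (-100) + 2 = 10102; -2010100 ≠ 10102 — holds

Answer: Yes, holds for both x = 100 and x = -100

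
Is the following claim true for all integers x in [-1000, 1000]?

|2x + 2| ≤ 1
The claim fails at x = 0:
x = 0: LHS = |2·0 + 2| = |2| = 2; 2 ≤ 1 — FAILS

Because a single integer refutes it, the statement is false.

Answer: False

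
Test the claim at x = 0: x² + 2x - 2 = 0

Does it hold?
x = 0: LHS = 0² + 2·0 - 2 = -2; -2 = 0 — FAILS

The relation fails at x = 0, so x = 0 is a counterexample.

Answer: No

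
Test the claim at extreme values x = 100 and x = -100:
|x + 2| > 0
x = 100: LHS = |100 + 2| = |102| = 102; 102 > 0 — holds
x = -100: LHS = |(-100) + 2| = |-98| = 98; 98 > 0 — holds

Answer: Yes, holds for both x = 100 and x = -100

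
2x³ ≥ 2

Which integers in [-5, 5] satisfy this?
Holds for: {1, 2, 3, 4, 5}
Fails for: {-5, -4, -3, -2, -1, 0}

Answer: {1, 2, 3, 4, 5}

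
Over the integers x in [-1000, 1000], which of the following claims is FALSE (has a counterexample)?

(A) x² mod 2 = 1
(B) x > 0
(A) x = 0: LHS = (0²) mod 2 = 0 mod 2 = 0; 0 = 1 — FAILS
(B) x = 0: 0 > 0 — FAILS

Answer: Both A and B are false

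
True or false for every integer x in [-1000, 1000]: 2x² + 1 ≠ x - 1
Over all integers in [-1000, 1000], LHS − RHS is always positive; it is smallest at x = 0, where it equals 2:
x = 0: LHS = 2·0² + 1 = 1, RHS = 0 - 1 = -1; 1 ≠ -1 — holds
At the ends of the range:
x = -1000: LHS = 2·(-1000)² + 1 = 2000001, RHS = (-1000) - 1 = -1001; 2000001 ≠ -1001 — holds
x = 1000: LHS = 2·1000² + 1 = 2000001, RHS = 1000 - 1 = 999; 2000001 ≠ 999 — holds
Hence LHS − RHS is never 0, i.e. the two sides are never equal, so the relation holds for every integer in [-1000, 1000].

No counterexample exists.

Answer: True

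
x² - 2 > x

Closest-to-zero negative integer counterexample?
Testing negative integers from -1 downward:
x = -1: LHS = (-1)² - 2 = -1; -1 > -1 — FAILS  ← closest negative counterexample to 0

Answer: x = -1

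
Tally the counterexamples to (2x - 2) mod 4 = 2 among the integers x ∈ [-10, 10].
Counterexamples in [-10, 10]: {-9, -7, -5, -3, -1, 1, 3, 5, 7, 9}.

Counting them gives 10 values.

Answer: 10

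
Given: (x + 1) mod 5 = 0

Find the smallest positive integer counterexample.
Testing positive integers:
x = 1: LHS = (1 + 1) mod 5 = 2 mod 5 = 2; 2 = 0 — FAILS  ← smallest positive counterexample

Answer: x = 1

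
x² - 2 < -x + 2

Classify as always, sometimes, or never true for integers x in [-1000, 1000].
Holds at x = 0: LHS = 0² - 2 = -2, RHS = -0 + 2 = 2; -2 < 2 — holds
Fails at x = 2: LHS = 2² - 2 = 2, RHS = -2 + 2 = 0; 2 < 0 — FAILS
It is satisfied by some integers in the range but not all.

Answer: Sometimes true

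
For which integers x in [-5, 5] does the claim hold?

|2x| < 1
Holds for: {0}
Fails for: {-5, -4, -3, -2, -1, 1, 2, 3, 4, 5}

Answer: {0}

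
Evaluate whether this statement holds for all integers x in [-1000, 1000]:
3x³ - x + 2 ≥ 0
The claim fails at x = -2:
x = -2: LHS = 3·(-2)³ - (-2) + 2 = -20; -20 ≥ 0 — FAILS

Because a single integer refutes it, the statement is false.

Answer: False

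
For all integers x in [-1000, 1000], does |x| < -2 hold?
The claim fails at x = 0:
x = 0: LHS = |0| = 0; 0 < -2 — FAILS

Because a single integer refutes it, the statement is false.

Answer: False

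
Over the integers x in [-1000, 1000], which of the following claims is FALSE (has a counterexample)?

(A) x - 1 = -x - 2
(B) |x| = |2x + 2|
(A) x = 0: LHS = 0 - 1 = -1, RHS = -0 - 2 = -2; -1 = -2 — FAILS
(B) x = 0: LHS = |0| = 0, RHS = |2·0 + 2| = |2| = 2; 0 = 2 — FAILS

Answer: Both A and B are false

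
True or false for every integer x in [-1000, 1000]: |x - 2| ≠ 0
The claim fails at x = 2:
x = 2: LHS = |2 - 2| = |0| = 0; 0 ≠ 0 — FAILS

Because a single integer refutes it, the statement is false.

Answer: False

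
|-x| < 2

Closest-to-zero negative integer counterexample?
Testing negative integers from -1 downward:
x = -1: LHS = |-(-1)| = |1| = 1; 1 < 2 — holds
x = -2: LHS = |-(-2)| = |2| = 2; 2 < 2 — FAILS  ← closest negative counterexample to 0

Answer: x = -2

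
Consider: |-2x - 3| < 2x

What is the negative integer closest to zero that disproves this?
Testing negative integers from -1 downward:
x = -1: LHS = |-2·(-1) - 3| = |-1| = 1, RHS = 2·(-1) = -2; 1 < -2 — FAILS  ← closest negative counterexample to 0

Answer: x = -1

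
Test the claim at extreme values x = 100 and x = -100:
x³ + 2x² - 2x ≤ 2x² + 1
x = 100: LHS = 100³ + 2·100² - 2·100 = 1019800, RHS = 2·100² + 1 = 20001; 1019800 ≤ 20001 — FAILS
x = -100: LHS = (-100)³ + 2·(-100)² - 2·(-100) = -979800, RHS = 2·(-100)² + 1 = 20001; -979800 ≤ 20001 — holds

Answer: Partially: fails for x = 100, holds for x = -100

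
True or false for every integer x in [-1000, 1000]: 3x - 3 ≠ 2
Track d = LHS − RHS over the integers in [-1000, 1000]. Equality would need d = 0, but d changes sign only between consecutive integers, jumping over 0:
x = 1: LHS = 3·1 - 3 = 0; 0 ≠ 2 — holds  (d = -2)
x = 2: LHS = 3·2 - 3 = 3; 3 ≠ 2 — holds  (d = 1)
Away from these crossings d keeps a constant sign, and checking every integer in [-1000, 1000] confirms d ≠ 0 throughout. Hence the two sides are never equal, so the relation holds for every integer in [-1000, 1000].

No counterexample exists.

Answer: True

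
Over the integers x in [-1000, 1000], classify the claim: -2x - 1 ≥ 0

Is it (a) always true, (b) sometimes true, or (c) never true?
Holds at x = -1: LHS = -2·(-1) - 1 = 1; 1 ≥ 0 — holds
Fails at x = 0: LHS = -2·0 - 1 = -1; -1 ≥ 0 — FAILS
It is satisfied by some integers in the range but not all.

Answer: Sometimes true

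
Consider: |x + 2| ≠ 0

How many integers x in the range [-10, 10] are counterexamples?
Counterexamples in [-10, 10]: {-2}.

Counting them gives 1 values.

Answer: 1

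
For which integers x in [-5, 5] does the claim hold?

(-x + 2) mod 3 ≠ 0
Holds for: {-5, -3, -2, 0, 1, 3, 4}
Fails for: {-4, -1, 2, 5}

Answer: {-5, -3, -2, 0, 1, 3, 4}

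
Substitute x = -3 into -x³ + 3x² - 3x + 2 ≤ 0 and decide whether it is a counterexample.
Substitute x = -3 into the relation:
x = -3: LHS = -(-3)³ + 3·(-3)² - 3·(-3) + 2 = 65; 65 ≤ 0 — FAILS

Since the claim fails at x = -3, this value is a counterexample.

Answer: Yes, x = -3 is a counterexample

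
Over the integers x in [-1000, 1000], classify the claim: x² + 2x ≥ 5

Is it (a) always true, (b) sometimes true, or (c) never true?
Holds at x = 2: LHS = 2² + 2·2 = 8; 8 ≥ 5 — holds
Fails at x = 0: LHS = 0² + 2·0 = 0; 0 ≥ 5 — FAILS
It is satisfied by some integers in the range but not all.

Answer: Sometimes true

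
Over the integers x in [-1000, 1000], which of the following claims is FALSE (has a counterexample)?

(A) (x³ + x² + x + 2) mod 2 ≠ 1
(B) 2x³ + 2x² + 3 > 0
(A) x = 1: LHS = (1³ + 1² + 1 + 2) mod 2 = 5 mod 2 = 1; 1 ≠ 1 — FAILS
(B) x = -2: LHS = 2·(-2)³ + 2·(-2)² + 3 = -5; -5 > 0 — FAILS

Answer: Both A and B are false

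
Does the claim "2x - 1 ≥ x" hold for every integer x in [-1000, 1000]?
The claim fails at x = 0:
x = 0: LHS = 2·0 - 1 = -1; -1 ≥ 0 — FAILS

Because a single integer refutes it, the statement is false.

Answer: False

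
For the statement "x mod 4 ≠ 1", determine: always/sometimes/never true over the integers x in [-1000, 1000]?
Holds at x = 0: LHS = 0 mod 4 = 0; 0 ≠ 1 — holds
Fails at x = 1: LHS = 1 mod 4 = 1; 1 ≠ 1 — FAILS
It is satisfied by some integers in the range but not all.

Answer: Sometimes true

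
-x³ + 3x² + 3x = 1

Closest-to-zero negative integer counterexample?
Testing negative integers from -1 downward:
x = -1: LHS = -(-1)³ + 3·(-1)² + 3·(-1) = 1; 1 = 1 — holds
x = -2: LHS = -(-2)³ + 3·(-2)² + 3·(-2) = 14; 14 = 1 — FAILS  ← closest negative counterexample to 0

Answer: x = -2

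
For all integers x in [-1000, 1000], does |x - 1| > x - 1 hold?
The claim fails at x = 1:
x = 1: LHS = |1 - 1| = |0| = 0, RHS = 1 - 1 = 0; 0 > 0 — FAILS

Because a single integer refutes it, the statement is false.

Answer: False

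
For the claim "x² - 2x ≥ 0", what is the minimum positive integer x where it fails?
Testing positive integers:
x = 1: LHS = 1² - 2·1 = -1; -1 ≥ 0 — FAILS  ← smallest positive counterexample

Answer: x = 1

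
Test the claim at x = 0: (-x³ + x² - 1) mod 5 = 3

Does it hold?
x = 0: LHS = (-0³ + 0² - 1) mod 5 = (-1) mod 5 = 4; 4 = 3 — FAILS

The relation fails at x = 0, so x = 0 is a counterexample.

Answer: No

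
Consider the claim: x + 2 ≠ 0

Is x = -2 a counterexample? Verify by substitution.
Substitute x = -2 into the relation:
x = -2: LHS = (-2) + 2 = 0; 0 ≠ 0 — FAILS

Since the claim fails at x = -2, this value is a counterexample.

Answer: Yes, x = -2 is a counterexample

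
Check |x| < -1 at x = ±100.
x = 100: LHS = |100| = 100; 100 < -1 — FAILS
x = -100: LHS = |-100| = 100; 100 < -1 — FAILS

Answer: No, fails for both x = 100 and x = -100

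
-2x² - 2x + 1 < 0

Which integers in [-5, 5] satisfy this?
Holds for: {-5, -4, -3, -2, 1, 2, 3, 4, 5}
Fails for: {-1, 0}

Answer: {-5, -4, -3, -2, 1, 2, 3, 4, 5}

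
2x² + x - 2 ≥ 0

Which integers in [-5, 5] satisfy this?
Holds for: {-5, -4, -3, -2, 1, 2, 3, 4, 5}
Fails for: {-1, 0}

Answer: {-5, -4, -3, -2, 1, 2, 3, 4, 5}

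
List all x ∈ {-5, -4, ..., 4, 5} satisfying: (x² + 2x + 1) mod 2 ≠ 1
Holds for: {-5, -3, -1, 1, 3, 5}
Fails for: {-4, -2, 0, 2, 4}

Answer: {-5, -3, -1, 1, 3, 5}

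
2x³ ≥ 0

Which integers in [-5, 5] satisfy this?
Holds for: {0, 1, 2, 3, 4, 5}
Fails for: {-5, -4, -3, -2, -1}

Answer: {0, 1, 2, 3, 4, 5}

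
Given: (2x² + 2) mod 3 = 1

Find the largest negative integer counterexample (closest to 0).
Testing negative integers from -1 downward:
x = -1: LHS = (2·(-1)² + 2) mod 3 = 4 mod 3 = 1; 1 = 1 — holds
x = -2: LHS = (2·(-2)² + 2) mod 3 = 10 mod 3 = 1; 1 = 1 — holds
x = -3: LHS = (2·(-3)² + 2) mod 3 = 20 mod 3 = 2; 2 = 1 — FAILS  ← closest negative counterexample to 0

Answer: x = -3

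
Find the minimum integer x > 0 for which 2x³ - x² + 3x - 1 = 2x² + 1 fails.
Testing positive integers:
x = 1: LHS = 2·1³ - 1² + 3·1 - 1 = 3, RHS = 2·1² + 1 = 3; 3 = 3 — holds
x = 2: LHS = 2·2³ - 2² + 3·2 - 1 = 17, RHS = 2·2² + 1 = 9; 17 = 9 — FAILS  ← smallest positive counterexample

Answer: x = 2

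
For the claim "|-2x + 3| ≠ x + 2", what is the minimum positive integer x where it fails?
Testing positive integers:
x = 1: LHS = |-2·1 + 3| = |1| = 1, RHS = 1 + 2 = 3; 1 ≠ 3 — holds
x = 2: LHS = |-2·2 + 3| = |-1| = 1, RHS = 2 + 2 = 4; 1 ≠ 4 — holds
x = 3: LHS = |-2·3 + 3| = |-3| = 3, RHS = 3 + 2 = 5; 3 ≠ 5 — holds
x = 4: LHS = |-2·4 + 3| = |-5| = 5, RHS = 4 + 2 = 6; 5 ≠ 6 — holds
x = 5: LHS = |-2·5 + 3| = |-7| = 7, RHS = 5 + 2 = 7; 7 ≠ 7 — FAILS  ← smallest positive counterexample

Answer: x = 5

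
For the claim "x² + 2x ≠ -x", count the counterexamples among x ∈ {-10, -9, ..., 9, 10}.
Counterexamples in [-10, 10]: {-3, 0}.

Counting them gives 2 values.

Answer: 2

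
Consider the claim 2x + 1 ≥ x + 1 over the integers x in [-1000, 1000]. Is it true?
The claim fails at x = -1:
x = -1: LHS = 2·(-1) + 1 = -1, RHS = (-1) + 1 = 0; -1 ≥ 0 — FAILS

Because a single integer refutes it, the statement is false.

Answer: False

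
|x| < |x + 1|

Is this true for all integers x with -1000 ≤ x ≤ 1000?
The claim fails at x = -1:
x = -1: LHS = |-1| = 1, RHS = |(-1) + 1| = |0| = 0; 1 < 0 — FAILS

Because a single integer refutes it, the statement is false.

Answer: False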